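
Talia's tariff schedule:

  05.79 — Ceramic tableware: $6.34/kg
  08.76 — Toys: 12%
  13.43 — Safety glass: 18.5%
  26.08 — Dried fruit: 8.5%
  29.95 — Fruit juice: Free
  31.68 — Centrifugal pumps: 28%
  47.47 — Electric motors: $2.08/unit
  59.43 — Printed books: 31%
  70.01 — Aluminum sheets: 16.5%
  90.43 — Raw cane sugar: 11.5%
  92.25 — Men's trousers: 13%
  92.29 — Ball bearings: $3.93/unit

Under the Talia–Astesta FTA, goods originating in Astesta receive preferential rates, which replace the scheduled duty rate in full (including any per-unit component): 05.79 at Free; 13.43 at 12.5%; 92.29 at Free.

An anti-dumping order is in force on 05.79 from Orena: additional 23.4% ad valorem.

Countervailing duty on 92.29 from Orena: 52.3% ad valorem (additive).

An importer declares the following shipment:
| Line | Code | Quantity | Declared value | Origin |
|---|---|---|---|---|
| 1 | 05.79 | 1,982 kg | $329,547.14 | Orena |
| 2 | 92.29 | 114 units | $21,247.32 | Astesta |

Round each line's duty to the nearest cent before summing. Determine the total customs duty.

$89,679.91

Line 1 (05.79, Orena, 1,982 kg, $329,547.14):
Base rate for 05.79 is $6.34/kg.
05.79 has an FTA preferential rate, but origin Orena is not Astesta; base rate stands.
Additional duty on 05.79 from Orena: +23.4% ad valorem. Applied ad valorem rate = 23.4%.
Duty = $329,547.14 × 23.4% + 1,982 × $6.34 = $89,679.91.
Line 2 (92.29, Astesta, 114 units, $21,247.32):
Base rate for 92.29 is $3.93/unit.
Origin Astesta qualifies under the Talia–Astesta agreement and 92.29 is covered: preferential rate Free applies instead.
The additional-duty order on 92.29 targets Orena, not Astesta; it does not apply.
Duty = $21,247.32 × 0% = $0.00.
Total = $89,679.91 + $0.00 = $89,679.91.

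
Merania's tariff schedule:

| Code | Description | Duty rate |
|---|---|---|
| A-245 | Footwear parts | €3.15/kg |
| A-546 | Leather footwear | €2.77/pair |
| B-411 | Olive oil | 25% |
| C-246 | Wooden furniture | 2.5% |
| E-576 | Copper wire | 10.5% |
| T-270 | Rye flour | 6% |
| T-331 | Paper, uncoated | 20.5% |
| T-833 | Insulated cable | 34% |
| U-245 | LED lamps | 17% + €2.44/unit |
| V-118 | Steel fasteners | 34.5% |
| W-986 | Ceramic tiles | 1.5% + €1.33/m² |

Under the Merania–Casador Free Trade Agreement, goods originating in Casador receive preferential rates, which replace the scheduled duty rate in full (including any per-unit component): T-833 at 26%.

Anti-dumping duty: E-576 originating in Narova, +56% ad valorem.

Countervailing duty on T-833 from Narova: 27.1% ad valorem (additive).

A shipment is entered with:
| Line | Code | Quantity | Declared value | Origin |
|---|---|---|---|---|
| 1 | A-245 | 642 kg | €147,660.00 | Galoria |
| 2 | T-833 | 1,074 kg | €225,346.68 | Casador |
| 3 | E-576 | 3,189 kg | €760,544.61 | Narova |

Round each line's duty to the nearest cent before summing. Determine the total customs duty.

Line 1 (A-245, Galoria, 642 kg, €147,660.00):
Base rate for A-245 is €3.15/kg.
Duty = 642 × €3.15 = €2,022.30.
Line 2 (T-833, Casador, 1,074 kg, €225,346.68):
Base rate for T-833 is 34%.
Origin Casador qualifies under the Merania–Casador agreement and T-833 is covered: preferential rate 26% applies instead.
The additional-duty order on T-833 targets Narova, not Casador; it does not apply.
Duty = €225,346.68 × 26% = €58,590.14.
Line 3 (E-576, Narova, 3,189 kg, €760,544.61):
Base rate for E-576 is 10.5%.
Additional duty on E-576 from Narova: +56%. Applied ad valorem rate: 10.5% + 56% = 66.5%.
Duty = €760,544.61 × 66.5% = €505,762.17.
Total = €2,022.30 + €58,590.14 + €505,762.17 = €566,374.61.

€566,374.61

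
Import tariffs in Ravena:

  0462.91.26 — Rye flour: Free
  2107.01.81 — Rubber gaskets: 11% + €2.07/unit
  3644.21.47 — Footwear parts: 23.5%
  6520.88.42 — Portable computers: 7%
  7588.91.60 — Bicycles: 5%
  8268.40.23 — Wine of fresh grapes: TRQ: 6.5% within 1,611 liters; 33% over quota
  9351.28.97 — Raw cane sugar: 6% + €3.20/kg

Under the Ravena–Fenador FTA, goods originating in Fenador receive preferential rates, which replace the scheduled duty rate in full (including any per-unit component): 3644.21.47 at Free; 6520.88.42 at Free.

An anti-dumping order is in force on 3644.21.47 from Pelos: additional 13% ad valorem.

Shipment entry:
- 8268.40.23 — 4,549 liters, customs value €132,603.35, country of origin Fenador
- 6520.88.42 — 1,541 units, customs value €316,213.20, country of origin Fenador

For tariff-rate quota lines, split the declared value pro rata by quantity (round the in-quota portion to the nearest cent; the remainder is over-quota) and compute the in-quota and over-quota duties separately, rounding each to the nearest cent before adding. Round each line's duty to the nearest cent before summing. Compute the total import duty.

€31,314.53

Line 1 (8268.40.23, Fenador, 4,549 liters, €132,603.35):
Code 8268.40.23 is under a tariff-rate quota (threshold 1,611 liters). In-quota: 1,611 liters at 6.5%; over-quota: 2,938 liters at 33%.
Pro-rata value split: in-quota = €132,603.35 × 1,611/4,549 = €46,960.65; over-quota = €132,603.35 − €46,960.65 = €85,642.70.
In-quota duty = €46,960.65 × 6.5% = €3,052.44. Over-quota duty = €85,642.70 × 33% = €28,262.09.
Line duty = €3,052.44 + €28,262.09 = €31,314.53.
Line 2 (6520.88.42, Fenador, 1,541 units, €316,213.20):
Base rate for 6520.88.42 is 7%.
Origin Fenador qualifies under the Ravena–Fenador agreement and 6520.88.42 is covered: preferential rate Free applies instead.
Duty = €316,213.20 × 0% = €0.00.
Total = €31,314.53 + €0.00 = €31,314.53.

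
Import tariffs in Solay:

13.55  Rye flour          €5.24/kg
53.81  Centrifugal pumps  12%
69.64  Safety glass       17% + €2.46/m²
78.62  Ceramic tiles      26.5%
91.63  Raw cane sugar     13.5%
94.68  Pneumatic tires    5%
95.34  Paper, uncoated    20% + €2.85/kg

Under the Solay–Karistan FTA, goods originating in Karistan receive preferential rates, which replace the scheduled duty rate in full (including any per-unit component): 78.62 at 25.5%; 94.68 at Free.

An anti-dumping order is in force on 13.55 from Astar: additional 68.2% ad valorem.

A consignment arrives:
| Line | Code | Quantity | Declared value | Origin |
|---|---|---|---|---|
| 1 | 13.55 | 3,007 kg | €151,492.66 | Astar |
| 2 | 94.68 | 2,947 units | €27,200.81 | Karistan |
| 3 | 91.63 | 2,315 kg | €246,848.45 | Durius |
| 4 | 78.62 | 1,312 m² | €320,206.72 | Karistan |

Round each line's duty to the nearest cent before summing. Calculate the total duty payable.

Line 1 (13.55, Astar, 3,007 kg, €151,492.66):
Base rate for 13.55 is €5.24/kg.
Additional duty on 13.55 from Astar: +68.2% ad valorem. Applied ad valorem rate = 68.2%.
Duty = €151,492.66 × 68.2% + 3,007 × €5.24 = €119,074.67.
Line 2 (94.68, Karistan, 2,947 units, €27,200.81):
Base rate for 94.68 is 5%.
Origin Karistan qualifies under the Solay–Karistan agreement and 94.68 is covered: preferential rate Free applies instead.
Duty = €27,200.81 × 0% = €0.00.
Line 3 (91.63, Durius, 2,315 kg, €246,848.45):
Base rate for 91.63 is 13.5%.
Duty = €246,848.45 × 13.5% = €33,324.54.
Line 4 (78.62, Karistan, 1,312 m², €320,206.72):
Base rate for 78.62 is 26.5%.
Origin Karistan qualifies under the Solay–Karistan agreement and 78.62 is covered: preferential rate 25.5% applies instead.
Duty = €320,206.72 × 25.5% = €81,652.71.
Total = €119,074.67 + €0.00 + €33,324.54 + €81,652.71 = €234,051.92.

€234,051.92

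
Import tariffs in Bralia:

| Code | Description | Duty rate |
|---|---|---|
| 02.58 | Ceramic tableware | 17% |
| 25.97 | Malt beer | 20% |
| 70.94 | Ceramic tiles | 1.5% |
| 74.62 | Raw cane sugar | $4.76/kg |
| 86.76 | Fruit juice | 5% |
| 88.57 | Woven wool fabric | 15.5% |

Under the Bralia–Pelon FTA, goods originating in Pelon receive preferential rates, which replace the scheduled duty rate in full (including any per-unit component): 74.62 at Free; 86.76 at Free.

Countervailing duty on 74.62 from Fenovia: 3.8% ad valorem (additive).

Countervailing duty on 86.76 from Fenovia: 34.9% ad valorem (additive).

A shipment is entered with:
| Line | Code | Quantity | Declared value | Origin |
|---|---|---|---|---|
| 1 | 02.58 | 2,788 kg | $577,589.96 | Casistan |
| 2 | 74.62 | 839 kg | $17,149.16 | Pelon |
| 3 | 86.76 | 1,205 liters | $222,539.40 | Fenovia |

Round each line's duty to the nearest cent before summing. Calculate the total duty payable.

$186,983.51

Line 1 (02.58, Casistan, 2,788 kg, $577,589.96):
Base rate for 02.58 is 17%.
Duty = $577,589.96 × 17% = $98,190.29.
Line 2 (74.62, Pelon, 839 kg, $17,149.16):
Base rate for 74.62 is $4.76/kg.
Origin Pelon qualifies under the Bralia–Pelon agreement and 74.62 is covered: preferential rate Free applies instead.
The additional-duty order on 74.62 targets Fenovia, not Pelon; it does not apply.
Duty = $17,149.16 × 0% = $0.00.
Line 3 (86.76, Fenovia, 1,205 liters, $222,539.40):
Base rate for 86.76 is 5%.
86.76 has an FTA preferential rate, but origin Fenovia is not Pelon; base rate stands.
Additional duty on 86.76 from Fenovia: +34.9%. Applied ad valorem rate: 5% + 34.9% = 39.9%.
Duty = $222,539.40 × 39.9% = $88,793.22.
Total = $98,190.29 + $0.00 + $88,793.22 = $186,983.51.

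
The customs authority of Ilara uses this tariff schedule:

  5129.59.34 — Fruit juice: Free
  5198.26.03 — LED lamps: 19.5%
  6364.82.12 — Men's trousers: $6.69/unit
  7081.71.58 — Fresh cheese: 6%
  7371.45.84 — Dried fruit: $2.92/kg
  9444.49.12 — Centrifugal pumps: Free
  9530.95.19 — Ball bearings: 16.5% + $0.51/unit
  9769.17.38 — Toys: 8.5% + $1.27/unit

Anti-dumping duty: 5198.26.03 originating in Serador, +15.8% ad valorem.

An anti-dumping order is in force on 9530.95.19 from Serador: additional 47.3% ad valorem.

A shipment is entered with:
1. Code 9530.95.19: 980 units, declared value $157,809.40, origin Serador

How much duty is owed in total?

$101,182.20

Line 1 (9530.95.19, Serador, 980 units, $157,809.40):
Base rate for 9530.95.19 is 16.5% + $0.51/unit.
Additional duty on 9530.95.19 from Serador: +47.3%. Applied ad valorem rate: 16.5% + 47.3% = 63.8%.
Duty = $157,809.40 × 63.8% + 980 × $0.51 = $101,182.20.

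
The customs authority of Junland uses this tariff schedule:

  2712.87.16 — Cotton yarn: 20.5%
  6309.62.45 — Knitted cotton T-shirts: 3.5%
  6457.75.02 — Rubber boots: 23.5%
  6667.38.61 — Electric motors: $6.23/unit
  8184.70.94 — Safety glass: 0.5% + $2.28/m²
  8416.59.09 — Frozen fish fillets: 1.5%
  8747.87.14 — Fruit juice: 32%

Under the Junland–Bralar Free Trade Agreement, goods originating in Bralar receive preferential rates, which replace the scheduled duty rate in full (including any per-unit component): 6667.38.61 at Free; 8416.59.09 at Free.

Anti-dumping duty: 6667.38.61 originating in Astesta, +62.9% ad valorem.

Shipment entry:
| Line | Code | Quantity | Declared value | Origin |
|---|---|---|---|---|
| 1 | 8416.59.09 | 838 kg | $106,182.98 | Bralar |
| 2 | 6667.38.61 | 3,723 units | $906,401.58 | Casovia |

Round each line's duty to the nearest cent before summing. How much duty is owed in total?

Line 1 (8416.59.09, Bralar, 838 kg, $106,182.98):
Base rate for 8416.59.09 is 1.5%.
Origin Bralar qualifies under the Junland–Bralar agreement and 8416.59.09 is covered: preferential rate Free applies instead.
Duty = $106,182.98 × 0% = $0.00.
Line 2 (6667.38.61, Casovia, 3,723 units, $906,401.58):
Base rate for 6667.38.61 is $6.23/unit.
6667.38.61 has an FTA preferential rate, but origin Casovia is not Bralar; base rate stands.
The additional-duty order on 6667.38.61 targets Astesta, not Casovia; it does not apply.
Duty = 3,723 × $6.23 = $23,194.29.
Total = $0.00 + $23,194.29 = $23,194.29.

$23,194.29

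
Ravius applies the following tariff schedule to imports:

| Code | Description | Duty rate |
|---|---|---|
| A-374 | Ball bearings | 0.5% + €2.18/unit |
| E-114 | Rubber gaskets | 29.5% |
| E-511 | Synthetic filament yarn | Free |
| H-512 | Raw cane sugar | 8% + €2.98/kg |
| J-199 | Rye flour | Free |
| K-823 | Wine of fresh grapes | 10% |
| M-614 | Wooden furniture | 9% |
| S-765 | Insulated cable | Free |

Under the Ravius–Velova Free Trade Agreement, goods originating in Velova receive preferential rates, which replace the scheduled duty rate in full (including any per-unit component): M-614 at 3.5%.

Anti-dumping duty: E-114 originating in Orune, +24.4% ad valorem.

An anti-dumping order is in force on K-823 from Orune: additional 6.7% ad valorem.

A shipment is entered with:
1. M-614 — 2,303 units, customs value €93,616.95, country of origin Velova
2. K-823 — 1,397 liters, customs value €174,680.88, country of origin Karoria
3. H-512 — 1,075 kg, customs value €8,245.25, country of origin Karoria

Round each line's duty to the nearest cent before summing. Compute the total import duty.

€24,607.80

Line 1 (M-614, Velova, 2,303 units, €93,616.95):
Base rate for M-614 is 9%.
Origin Velova qualifies under the Ravius–Velova agreement and M-614 is covered: preferential rate 3.5% applies instead.
Duty = €93,616.95 × 3.5% = €3,276.59.
Line 2 (K-823, Karoria, 1,397 liters, €174,680.88):
Base rate for K-823 is 10%.
The additional-duty order on K-823 targets Orune, not Karoria; it does not apply.
Duty = €174,680.88 × 10% = €17,468.09.
Line 3 (H-512, Karoria, 1,075 kg, €8,245.25):
Base rate for H-512 is 8% + €2.98/kg.
Duty = €8,245.25 × 8% + 1,075 × €2.98 = €3,863.12.
Total = €3,276.59 + €17,468.09 + €3,863.12 = €24,607.80.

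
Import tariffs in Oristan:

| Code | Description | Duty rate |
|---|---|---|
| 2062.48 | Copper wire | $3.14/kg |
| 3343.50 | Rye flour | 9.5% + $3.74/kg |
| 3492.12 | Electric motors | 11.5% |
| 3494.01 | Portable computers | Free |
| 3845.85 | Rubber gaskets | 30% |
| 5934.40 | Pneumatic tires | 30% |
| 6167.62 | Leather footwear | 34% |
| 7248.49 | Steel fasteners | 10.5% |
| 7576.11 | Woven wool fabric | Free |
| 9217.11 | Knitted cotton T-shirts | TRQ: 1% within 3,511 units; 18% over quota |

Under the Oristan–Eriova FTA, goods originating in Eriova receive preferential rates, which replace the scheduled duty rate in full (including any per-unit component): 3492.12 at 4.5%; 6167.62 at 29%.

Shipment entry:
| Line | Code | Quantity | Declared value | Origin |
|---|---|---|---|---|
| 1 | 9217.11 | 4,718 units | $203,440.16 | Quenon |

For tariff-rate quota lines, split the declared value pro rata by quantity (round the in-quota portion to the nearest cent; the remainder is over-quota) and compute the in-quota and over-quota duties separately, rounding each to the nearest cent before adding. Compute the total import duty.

Line 1 (9217.11, Quenon, 4,718 units, $203,440.16):
Code 9217.11 is under a tariff-rate quota (threshold 3,511 units). In-quota: 3,511 units at 1%; over-quota: 1,207 units at 18%.
Pro-rata value split: in-quota = $203,440.16 × 3,511/4,718 = $151,394.32; over-quota = $203,440.16 − $151,394.32 = $52,045.84.
In-quota duty = $151,394.32 × 1% = $1,513.94. Over-quota duty = $52,045.84 × 18% = $9,368.25.
Line duty = $1,513.94 + $9,368.25 = $10,882.19.

$10,882.19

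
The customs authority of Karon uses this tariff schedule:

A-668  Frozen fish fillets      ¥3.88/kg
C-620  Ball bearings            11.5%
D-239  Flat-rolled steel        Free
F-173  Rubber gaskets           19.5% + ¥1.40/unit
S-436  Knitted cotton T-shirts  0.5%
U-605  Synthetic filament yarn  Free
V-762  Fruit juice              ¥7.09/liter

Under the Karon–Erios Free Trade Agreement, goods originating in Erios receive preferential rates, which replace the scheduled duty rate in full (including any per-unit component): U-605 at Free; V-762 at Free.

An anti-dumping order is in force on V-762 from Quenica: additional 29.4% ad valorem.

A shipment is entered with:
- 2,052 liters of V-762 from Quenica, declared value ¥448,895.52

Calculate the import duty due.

Line 1 (V-762, Quenica, 2,052 liters, ¥448,895.52):
Base rate for V-762 is ¥7.09/liter.
V-762 has an FTA preferential rate, but origin Quenica is not Erios; base rate stands.
Additional duty on V-762 from Quenica: +29.4% ad valorem. Applied ad valorem rate = 29.4%.
Duty = ¥448,895.52 × 29.4% + 2,052 × ¥7.09 = ¥146,523.96.

¥146,523.96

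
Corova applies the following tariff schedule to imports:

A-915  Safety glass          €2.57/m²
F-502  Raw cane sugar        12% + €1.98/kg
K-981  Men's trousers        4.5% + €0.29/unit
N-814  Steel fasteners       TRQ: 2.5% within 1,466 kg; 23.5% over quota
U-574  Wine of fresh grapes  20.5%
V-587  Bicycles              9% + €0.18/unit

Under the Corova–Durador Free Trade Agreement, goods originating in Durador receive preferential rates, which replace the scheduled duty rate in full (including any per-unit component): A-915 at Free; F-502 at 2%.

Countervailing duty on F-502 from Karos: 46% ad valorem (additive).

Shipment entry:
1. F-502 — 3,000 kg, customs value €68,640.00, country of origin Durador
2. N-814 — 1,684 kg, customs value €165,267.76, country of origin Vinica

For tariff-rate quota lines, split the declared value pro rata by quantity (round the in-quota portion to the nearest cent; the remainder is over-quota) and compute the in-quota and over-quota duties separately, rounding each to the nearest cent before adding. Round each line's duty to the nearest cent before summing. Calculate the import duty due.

€9,997.34

Line 1 (F-502, Durador, 3,000 kg, €68,640.00):
Base rate for F-502 is 12% + €1.98/kg.
Origin Durador qualifies under the Corova–Durador agreement and F-502 is covered: preferential rate 2% applies instead.
The additional-duty order on F-502 targets Karos, not Durador; it does not apply.
Duty = €68,640.00 × 2% = €1,372.80.
Line 2 (N-814, Vinica, 1,684 kg, €165,267.76):
Code N-814 is under a tariff-rate quota (threshold 1,466 kg). In-quota: 1,466 kg at 2.5%; over-quota: 218 kg at 23.5%.
Pro-rata value split: in-quota = €165,267.76 × 1,466/1,684 = €143,873.24; over-quota = €165,267.76 − €143,873.24 = €21,394.52.
In-quota duty = €143,873.24 × 2.5% = €3,596.83. Over-quota duty = €21,394.52 × 23.5% = €5,027.71.
Line duty = €3,596.83 + €5,027.71 = €8,624.54.
Total = €1,372.80 + €8,624.54 = €9,997.34.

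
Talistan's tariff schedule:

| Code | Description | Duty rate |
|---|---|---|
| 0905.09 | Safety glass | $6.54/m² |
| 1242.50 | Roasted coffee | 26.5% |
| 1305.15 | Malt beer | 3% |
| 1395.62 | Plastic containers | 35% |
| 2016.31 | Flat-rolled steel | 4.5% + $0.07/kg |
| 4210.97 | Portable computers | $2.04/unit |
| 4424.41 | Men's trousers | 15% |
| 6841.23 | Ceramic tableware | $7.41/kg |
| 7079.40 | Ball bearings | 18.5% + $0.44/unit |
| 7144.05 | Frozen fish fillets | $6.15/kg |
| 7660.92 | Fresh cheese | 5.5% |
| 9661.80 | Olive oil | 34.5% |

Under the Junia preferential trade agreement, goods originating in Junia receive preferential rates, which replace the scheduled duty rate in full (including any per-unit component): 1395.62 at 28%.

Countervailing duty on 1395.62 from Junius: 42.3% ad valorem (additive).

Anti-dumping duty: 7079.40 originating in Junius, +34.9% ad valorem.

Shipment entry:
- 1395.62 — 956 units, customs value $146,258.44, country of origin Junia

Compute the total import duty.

$40,952.36

Line 1 (1395.62, Junia, 956 units, $146,258.44):
Base rate for 1395.62 is 35%.
Origin Junia qualifies under the Talistan–Junia agreement and 1395.62 is covered: preferential rate 28% applies instead.
The additional-duty order on 1395.62 targets Junius, not Junia; it does not apply.
Duty = $146,258.44 × 28% = $40,952.36.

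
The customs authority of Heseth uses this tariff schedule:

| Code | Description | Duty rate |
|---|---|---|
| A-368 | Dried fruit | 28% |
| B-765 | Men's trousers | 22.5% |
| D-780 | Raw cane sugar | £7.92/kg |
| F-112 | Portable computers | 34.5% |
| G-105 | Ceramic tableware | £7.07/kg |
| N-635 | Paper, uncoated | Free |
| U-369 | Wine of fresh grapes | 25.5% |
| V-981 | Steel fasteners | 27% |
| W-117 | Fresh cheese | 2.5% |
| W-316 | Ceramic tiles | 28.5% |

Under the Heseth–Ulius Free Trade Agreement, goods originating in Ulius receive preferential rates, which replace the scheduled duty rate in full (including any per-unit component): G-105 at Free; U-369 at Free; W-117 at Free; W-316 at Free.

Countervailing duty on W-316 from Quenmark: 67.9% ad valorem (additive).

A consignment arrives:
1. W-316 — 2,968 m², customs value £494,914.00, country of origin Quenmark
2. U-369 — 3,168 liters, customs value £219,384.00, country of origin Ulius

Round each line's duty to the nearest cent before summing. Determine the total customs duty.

£477,097.10

Line 1 (W-316, Quenmark, 2,968 m², £494,914.00):
Base rate for W-316 is 28.5%.
W-316 has an FTA preferential rate, but origin Quenmark is not Ulius; base rate stands.
Additional duty on W-316 from Quenmark: +67.9%. Applied ad valorem rate: 28.5% + 67.9% = 96.4%.
Duty = £494,914.00 × 96.4% = £477,097.10.
Line 2 (U-369, Ulius, 3,168 liters, £219,384.00):
Base rate for U-369 is 25.5%.
Origin Ulius qualifies under the Heseth–Ulius agreement and U-369 is covered: preferential rate Free applies instead.
Duty = £219,384.00 × 0% = £0.00.
Total = £477,097.10 + £0.00 = £477,097.10.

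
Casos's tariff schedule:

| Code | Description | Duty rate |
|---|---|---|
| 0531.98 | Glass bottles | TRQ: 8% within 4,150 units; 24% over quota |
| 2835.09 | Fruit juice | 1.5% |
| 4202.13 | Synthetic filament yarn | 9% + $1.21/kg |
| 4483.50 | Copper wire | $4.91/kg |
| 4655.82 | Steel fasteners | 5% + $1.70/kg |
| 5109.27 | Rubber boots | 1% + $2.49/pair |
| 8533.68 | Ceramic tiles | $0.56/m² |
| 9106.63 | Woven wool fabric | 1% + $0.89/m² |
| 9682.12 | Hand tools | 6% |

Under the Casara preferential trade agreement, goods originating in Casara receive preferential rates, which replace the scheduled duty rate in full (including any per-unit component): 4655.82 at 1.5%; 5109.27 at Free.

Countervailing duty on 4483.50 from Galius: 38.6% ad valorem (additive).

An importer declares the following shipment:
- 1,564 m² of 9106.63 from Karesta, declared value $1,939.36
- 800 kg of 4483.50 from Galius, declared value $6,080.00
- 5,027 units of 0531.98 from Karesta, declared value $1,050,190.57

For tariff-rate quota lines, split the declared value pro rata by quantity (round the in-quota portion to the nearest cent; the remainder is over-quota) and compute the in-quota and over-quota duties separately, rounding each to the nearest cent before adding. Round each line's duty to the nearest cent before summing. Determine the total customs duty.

$121,015.73

Line 1 (9106.63, Karesta, 1,564 m², $1,939.36):
Base rate for 9106.63 is 1% + $0.89/m².
Duty = $1,939.36 × 1% + 1,564 × $0.89 = $1,411.35.
Line 2 (4483.50, Galius, 800 kg, $6,080.00):
Base rate for 4483.50 is $4.91/kg.
Additional duty on 4483.50 from Galius: +38.6% ad valorem. Applied ad valorem rate = 38.6%.
Duty = $6,080.00 × 38.6% + 800 × $4.91 = $6,274.88.
Line 3 (0531.98, Karesta, 5,027 units, $1,050,190.57):
Code 0531.98 is under a tariff-rate quota (threshold 4,150 units). In-quota: 4,150 units at 8%; over-quota: 877 units at 24%.
Pro-rata value split: in-quota = $1,050,190.57 × 4,150/5,027 = $866,976.50; over-quota = $1,050,190.57 − $866,976.50 = $183,214.07.
In-quota duty = $866,976.50 × 8% = $69,358.12. Over-quota duty = $183,214.07 × 24% = $43,971.38.
Line duty = $69,358.12 + $43,971.38 = $113,329.50.
Total = $1,411.35 + $6,274.88 + $113,329.50 = $121,015.73.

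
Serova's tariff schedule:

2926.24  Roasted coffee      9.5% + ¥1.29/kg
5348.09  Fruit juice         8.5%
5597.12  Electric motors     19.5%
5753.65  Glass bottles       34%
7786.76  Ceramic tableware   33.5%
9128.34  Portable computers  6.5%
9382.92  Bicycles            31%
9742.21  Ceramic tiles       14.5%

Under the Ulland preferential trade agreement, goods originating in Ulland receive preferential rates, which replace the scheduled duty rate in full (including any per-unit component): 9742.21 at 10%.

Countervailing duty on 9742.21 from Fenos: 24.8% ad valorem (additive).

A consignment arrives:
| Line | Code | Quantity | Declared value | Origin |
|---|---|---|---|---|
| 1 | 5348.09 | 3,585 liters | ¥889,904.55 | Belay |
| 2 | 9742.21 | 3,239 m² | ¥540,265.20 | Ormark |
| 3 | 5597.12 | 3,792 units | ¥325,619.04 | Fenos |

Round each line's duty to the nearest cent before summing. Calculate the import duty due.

Line 1 (5348.09, Belay, 3,585 liters, ¥889,904.55):
Base rate for 5348.09 is 8.5%.
Duty = ¥889,904.55 × 8.5% = ¥75,641.89.
Line 2 (9742.21, Ormark, 3,239 m², ¥540,265.20):
Base rate for 9742.21 is 14.5%.
9742.21 has an FTA preferential rate, but origin Ormark is not Ulland; base rate stands.
The additional-duty order on 9742.21 targets Fenos, not Ormark; it does not apply.
Duty = ¥540,265.20 × 14.5% = ¥78,338.45.
Line 3 (5597.12, Fenos, 3,792 units, ¥325,619.04):
Base rate for 5597.12 is 19.5%.
Duty = ¥325,619.04 × 19.5% = ¥63,495.71.
Total = ¥75,641.89 + ¥78,338.45 + ¥63,495.71 = ¥217,476.05.

¥217,476.05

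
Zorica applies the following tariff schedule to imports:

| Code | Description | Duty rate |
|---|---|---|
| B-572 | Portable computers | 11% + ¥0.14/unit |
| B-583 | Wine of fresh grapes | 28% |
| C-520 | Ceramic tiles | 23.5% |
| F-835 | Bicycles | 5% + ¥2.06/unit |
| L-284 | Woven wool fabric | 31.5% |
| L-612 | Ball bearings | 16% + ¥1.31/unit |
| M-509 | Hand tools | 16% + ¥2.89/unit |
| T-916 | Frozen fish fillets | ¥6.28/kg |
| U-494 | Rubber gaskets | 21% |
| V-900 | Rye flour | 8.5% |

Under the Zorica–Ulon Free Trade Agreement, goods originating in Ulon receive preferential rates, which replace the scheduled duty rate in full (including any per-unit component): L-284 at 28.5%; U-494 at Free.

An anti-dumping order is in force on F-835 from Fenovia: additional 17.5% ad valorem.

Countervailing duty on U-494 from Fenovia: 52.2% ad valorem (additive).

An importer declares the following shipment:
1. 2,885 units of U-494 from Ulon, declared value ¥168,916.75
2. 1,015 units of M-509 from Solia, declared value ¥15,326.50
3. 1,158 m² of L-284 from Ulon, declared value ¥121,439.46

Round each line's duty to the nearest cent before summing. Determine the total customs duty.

¥39,995.84

Line 1 (U-494, Ulon, 2,885 units, ¥168,916.75):
Base rate for U-494 is 21%.
Origin Ulon qualifies under the Zorica–Ulon agreement and U-494 is covered: preferential rate Free applies instead.
The additional-duty order on U-494 targets Fenovia, not Ulon; it does not apply.
Duty = ¥168,916.75 × 0% = ¥0.00.
Line 2 (M-509, Solia, 1,015 units, ¥15,326.50):
Base rate for M-509 is 16% + ¥2.89/unit.
Duty = ¥15,326.50 × 16% + 1,015 × ¥2.89 = ¥5,385.59.
Line 3 (L-284, Ulon, 1,158 m², ¥121,439.46):
Base rate for L-284 is 31.5%.
Origin Ulon qualifies under the Zorica–Ulon agreement and L-284 is covered: preferential rate 28.5% applies instead.
Duty = ¥121,439.46 × 28.5% = ¥34,610.25.
Total = ¥0.00 + ¥5,385.59 + ¥34,610.25 = ¥39,995.84.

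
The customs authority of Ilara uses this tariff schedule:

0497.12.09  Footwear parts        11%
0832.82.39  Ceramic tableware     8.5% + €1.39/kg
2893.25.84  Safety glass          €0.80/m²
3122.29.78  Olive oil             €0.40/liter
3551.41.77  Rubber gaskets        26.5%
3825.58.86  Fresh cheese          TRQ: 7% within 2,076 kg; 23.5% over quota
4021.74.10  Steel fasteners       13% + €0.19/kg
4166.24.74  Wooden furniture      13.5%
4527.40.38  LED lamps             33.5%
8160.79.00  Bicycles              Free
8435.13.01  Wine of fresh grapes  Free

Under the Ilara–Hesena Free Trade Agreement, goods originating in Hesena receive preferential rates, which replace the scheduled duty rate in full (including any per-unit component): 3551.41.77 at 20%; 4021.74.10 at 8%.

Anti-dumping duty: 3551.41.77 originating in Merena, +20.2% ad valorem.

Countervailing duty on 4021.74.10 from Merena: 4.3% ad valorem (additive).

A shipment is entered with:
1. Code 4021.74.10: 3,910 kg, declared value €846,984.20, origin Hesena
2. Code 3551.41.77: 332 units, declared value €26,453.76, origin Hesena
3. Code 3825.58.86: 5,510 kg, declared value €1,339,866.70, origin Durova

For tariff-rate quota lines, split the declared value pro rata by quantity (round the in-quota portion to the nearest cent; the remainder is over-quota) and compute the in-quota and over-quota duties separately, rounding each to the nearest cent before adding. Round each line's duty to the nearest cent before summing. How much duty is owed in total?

Line 1 (4021.74.10, Hesena, 3,910 kg, €846,984.20):
Base rate for 4021.74.10 is 13% + €0.19/kg.
Origin Hesena qualifies under the Ilara–Hesena agreement and 4021.74.10 is covered: preferential rate 8% applies instead.
The additional-duty order on 4021.74.10 targets Merena, not Hesena; it does not apply.
Duty = €846,984.20 × 8% = €67,758.74.
Line 2 (3551.41.77, Hesena, 332 units, €26,453.76):
Base rate for 3551.41.77 is 26.5%.
Origin Hesena qualifies under the Ilara–Hesena agreement and 3551.41.77 is covered: preferential rate 20% applies instead.
The additional-duty order on 3551.41.77 targets Merena, not Hesena; it does not apply.
Duty = €26,453.76 × 20% = €5,290.75.
Line 3 (3825.58.86, Durova, 5,510 kg, €1,339,866.70):
Code 3825.58.86 is under a tariff-rate quota (threshold 2,076 kg). In-quota: 2,076 kg at 7%; over-quota: 3,434 kg at 23.5%.
Pro-rata value split: in-quota = €1,339,866.70 × 2,076/5,510 = €504,820.92; over-quota = €1,339,866.70 − €504,820.92 = €835,045.78.
In-quota duty = €504,820.92 × 7% = €35,337.46. Over-quota duty = €835,045.78 × 23.5% = €196,235.76.
Line duty = €35,337.46 + €196,235.76 = €231,573.22.
Total = €67,758.74 + €5,290.75 + €231,573.22 = €304,622.71.

€304,622.71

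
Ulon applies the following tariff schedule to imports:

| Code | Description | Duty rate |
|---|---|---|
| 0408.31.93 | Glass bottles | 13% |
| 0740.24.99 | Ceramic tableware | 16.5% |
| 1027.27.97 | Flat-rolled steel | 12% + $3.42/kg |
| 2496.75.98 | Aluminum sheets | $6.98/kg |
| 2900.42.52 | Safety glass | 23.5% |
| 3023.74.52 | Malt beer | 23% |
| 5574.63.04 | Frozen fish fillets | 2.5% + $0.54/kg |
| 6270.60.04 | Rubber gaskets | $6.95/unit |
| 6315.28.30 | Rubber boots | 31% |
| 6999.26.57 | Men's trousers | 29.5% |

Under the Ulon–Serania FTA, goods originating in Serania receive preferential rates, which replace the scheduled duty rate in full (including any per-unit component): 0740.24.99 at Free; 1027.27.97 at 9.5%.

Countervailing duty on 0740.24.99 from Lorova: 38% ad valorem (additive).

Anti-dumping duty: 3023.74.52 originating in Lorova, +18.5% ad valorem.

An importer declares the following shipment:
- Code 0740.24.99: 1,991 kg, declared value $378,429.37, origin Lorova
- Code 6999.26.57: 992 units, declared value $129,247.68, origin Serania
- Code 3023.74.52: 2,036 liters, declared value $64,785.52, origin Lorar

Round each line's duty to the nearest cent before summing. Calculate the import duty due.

$259,272.75

Line 1 (0740.24.99, Lorova, 1,991 kg, $378,429.37):
Base rate for 0740.24.99 is 16.5%.
0740.24.99 has an FTA preferential rate, but origin Lorova is not Serania; base rate stands.
Additional duty on 0740.24.99 from Lorova: +38%. Applied ad valorem rate: 16.5% + 38% = 54.5%.
Duty = $378,429.37 × 54.5% = $206,244.01.
Line 2 (6999.26.57, Serania, 992 units, $129,247.68):
Base rate for 6999.26.57 is 29.5%.
Origin Serania is the FTA partner but 6999.26.57 is not on the preference list; base rate stands.
Duty = $129,247.68 × 29.5% = $38,128.07.
Line 3 (3023.74.52, Lorar, 2,036 liters, $64,785.52):
Base rate for 3023.74.52 is 23%.
The additional-duty order on 3023.74.52 targets Lorova, not Lorar; it does not apply.
Duty = $64,785.52 × 23% = $14,900.67.
Total = $206,244.01 + $38,128.07 + $14,900.67 = $259,272.75.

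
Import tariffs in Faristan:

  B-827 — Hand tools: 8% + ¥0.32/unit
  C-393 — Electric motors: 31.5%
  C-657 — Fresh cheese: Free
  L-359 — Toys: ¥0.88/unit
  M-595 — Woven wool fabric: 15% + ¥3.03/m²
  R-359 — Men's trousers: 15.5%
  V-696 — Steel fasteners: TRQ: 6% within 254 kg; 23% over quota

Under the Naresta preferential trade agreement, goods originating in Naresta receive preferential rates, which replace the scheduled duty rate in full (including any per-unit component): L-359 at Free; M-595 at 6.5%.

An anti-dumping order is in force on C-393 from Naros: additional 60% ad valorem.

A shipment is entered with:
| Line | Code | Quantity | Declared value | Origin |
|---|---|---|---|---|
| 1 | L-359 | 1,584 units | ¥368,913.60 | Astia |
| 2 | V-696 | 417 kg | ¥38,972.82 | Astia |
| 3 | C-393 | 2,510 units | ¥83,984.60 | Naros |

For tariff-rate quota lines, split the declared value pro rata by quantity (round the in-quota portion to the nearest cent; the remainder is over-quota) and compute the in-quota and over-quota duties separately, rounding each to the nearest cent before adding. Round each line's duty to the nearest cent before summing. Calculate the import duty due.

¥83,167.98

Line 1 (L-359, Astia, 1,584 units, ¥368,913.60):
Base rate for L-359 is ¥0.88/unit.
L-359 has an FTA preferential rate, but origin Astia is not Naresta; base rate stands.
Duty = 1,584 × ¥0.88 = ¥1,393.92.
Line 2 (V-696, Astia, 417 kg, ¥38,972.82):
Code V-696 is under a tariff-rate quota (threshold 254 kg). In-quota: 254 kg at 6%; over-quota: 163 kg at 23%.
Pro-rata value split: in-quota = ¥38,972.82 × 254/417 = ¥23,738.84; over-quota = ¥38,972.82 − ¥23,738.84 = ¥15,233.98.
In-quota duty = ¥23,738.84 × 6% = ¥1,424.33. Over-quota duty = ¥15,233.98 × 23% = ¥3,503.82.
Line duty = ¥1,424.33 + ¥3,503.82 = ¥4,928.15.
Line 3 (C-393, Naros, 2,510 units, ¥83,984.60):
Base rate for C-393 is 31.5%.
Additional duty on C-393 from Naros: +60%. Applied ad valorem rate: 31.5% + 60% = 91.5%.
Duty = ¥83,984.60 × 91.5% = ¥76,845.91.
Total = ¥1,393.92 + ¥4,928.15 + ¥76,845.91 = ¥83,167.98.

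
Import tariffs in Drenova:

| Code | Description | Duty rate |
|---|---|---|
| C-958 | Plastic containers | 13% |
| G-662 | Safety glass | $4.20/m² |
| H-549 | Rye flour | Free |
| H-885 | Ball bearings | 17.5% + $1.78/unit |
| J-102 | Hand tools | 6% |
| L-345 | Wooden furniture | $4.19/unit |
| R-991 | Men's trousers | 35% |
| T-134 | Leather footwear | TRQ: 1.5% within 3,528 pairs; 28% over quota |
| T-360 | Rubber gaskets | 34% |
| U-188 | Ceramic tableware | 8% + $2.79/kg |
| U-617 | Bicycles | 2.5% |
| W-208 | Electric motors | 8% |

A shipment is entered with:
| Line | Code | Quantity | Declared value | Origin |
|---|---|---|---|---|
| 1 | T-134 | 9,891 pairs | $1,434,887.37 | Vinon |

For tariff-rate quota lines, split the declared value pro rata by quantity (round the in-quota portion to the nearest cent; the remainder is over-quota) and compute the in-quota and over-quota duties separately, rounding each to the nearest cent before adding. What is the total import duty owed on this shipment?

$266,139.61

Line 1 (T-134, Vinon, 9,891 pairs, $1,434,887.37):
Code T-134 is under a tariff-rate quota (threshold 3,528 pairs). In-quota: 3,528 pairs at 1.5%; over-quota: 6,363 pairs at 28%.
Pro-rata value split: in-quota = $1,434,887.37 × 3,528/9,891 = $511,806.96; over-quota = $1,434,887.37 − $511,806.96 = $923,080.41.
In-quota duty = $511,806.96 × 1.5% = $7,677.10. Over-quota duty = $923,080.41 × 28% = $258,462.51.
Line duty = $7,677.10 + $258,462.51 = $266,139.61.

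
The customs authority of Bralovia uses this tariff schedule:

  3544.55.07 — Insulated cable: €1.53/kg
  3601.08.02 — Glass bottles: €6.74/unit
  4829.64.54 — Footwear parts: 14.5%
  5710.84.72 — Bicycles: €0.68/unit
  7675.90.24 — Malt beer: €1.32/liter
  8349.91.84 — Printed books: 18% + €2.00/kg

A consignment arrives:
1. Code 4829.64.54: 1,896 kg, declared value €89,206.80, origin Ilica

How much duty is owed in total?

Line 1 (4829.64.54, Ilica, 1,896 kg, €89,206.80):
Base rate for 4829.64.54 is 14.5%.
Duty = €89,206.80 × 14.5% = €12,934.99.

€12,934.99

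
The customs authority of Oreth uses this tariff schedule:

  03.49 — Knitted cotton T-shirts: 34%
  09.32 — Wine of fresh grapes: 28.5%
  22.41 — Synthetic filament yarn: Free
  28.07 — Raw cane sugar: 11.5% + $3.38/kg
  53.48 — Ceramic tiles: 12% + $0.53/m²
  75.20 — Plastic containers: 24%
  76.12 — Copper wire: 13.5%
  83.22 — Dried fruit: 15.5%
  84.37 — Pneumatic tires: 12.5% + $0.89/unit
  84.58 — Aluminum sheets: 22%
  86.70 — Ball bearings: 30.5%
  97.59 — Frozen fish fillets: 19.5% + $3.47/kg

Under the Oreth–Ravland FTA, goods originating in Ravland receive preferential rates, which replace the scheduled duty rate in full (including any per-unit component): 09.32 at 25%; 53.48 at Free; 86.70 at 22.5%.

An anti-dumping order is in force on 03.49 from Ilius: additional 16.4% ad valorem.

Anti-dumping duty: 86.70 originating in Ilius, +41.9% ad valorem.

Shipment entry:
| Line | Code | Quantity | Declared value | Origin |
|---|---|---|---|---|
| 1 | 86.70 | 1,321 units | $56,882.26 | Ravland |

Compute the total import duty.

$12,798.51

Line 1 (86.70, Ravland, 1,321 units, $56,882.26):
Base rate for 86.70 is 30.5%.
Origin Ravland qualifies under the Oreth–Ravland agreement and 86.70 is covered: preferential rate 22.5% applies instead.
The additional-duty order on 86.70 targets Ilius, not Ravland; it does not apply.
Duty = $56,882.26 × 22.5% = $12,798.51.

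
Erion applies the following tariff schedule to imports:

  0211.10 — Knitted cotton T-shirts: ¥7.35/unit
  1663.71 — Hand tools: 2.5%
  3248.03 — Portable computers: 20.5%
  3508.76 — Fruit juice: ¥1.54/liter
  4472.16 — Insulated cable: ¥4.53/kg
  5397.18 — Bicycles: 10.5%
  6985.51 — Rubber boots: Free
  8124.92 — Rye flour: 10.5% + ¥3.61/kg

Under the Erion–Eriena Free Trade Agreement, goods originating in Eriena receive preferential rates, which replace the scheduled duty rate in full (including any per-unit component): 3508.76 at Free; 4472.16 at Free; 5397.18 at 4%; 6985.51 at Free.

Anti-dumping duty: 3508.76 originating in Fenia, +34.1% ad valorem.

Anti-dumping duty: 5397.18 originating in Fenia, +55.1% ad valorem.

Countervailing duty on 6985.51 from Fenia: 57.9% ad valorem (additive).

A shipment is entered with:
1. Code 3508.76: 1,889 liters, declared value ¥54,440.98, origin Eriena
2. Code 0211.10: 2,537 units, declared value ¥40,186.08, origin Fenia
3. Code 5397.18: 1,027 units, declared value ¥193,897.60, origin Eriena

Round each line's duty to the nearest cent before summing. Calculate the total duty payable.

Line 1 (3508.76, Eriena, 1,889 liters, ¥54,440.98):
Base rate for 3508.76 is ¥1.54/liter.
Origin Eriena qualifies under the Erion–Eriena agreement and 3508.76 is covered: preferential rate Free applies instead.
The additional-duty order on 3508.76 targets Fenia, not Eriena; it does not apply.
Duty = ¥54,440.98 × 0% = ¥0.00.
Line 2 (0211.10, Fenia, 2,537 units, ¥40,186.08):
Base rate for 0211.10 is ¥7.35/unit.
Duty = 2,537 × ¥7.35 = ¥18,646.95.
Line 3 (5397.18, Eriena, 1,027 units, ¥193,897.60):
Base rate for 5397.18 is 10.5%.
Origin Eriena qualifies under the Erion–Eriena agreement and 5397.18 is covered: preferential rate 4% applies instead.
The additional-duty order on 5397.18 targets Fenia, not Eriena; it does not apply.
Duty = ¥193,897.60 × 4% = ¥7,755.90.
Total = ¥0.00 + ¥18,646.95 + ¥7,755.90 = ¥26,402.85.

¥26,402.85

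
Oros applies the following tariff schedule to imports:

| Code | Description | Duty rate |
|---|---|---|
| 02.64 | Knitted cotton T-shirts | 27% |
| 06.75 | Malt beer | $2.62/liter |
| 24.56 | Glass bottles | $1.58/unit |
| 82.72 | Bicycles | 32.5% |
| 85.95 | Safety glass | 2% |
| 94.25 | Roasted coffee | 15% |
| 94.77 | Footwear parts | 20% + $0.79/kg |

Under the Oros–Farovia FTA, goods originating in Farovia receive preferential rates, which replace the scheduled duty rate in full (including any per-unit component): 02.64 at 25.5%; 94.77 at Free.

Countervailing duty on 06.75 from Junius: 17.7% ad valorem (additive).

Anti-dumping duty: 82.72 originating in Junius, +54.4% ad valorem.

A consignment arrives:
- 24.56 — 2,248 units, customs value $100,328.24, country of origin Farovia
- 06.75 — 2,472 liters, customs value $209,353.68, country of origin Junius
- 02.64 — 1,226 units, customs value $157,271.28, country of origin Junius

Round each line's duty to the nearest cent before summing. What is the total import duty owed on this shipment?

Line 1 (24.56, Farovia, 2,248 units, $100,328.24):
Base rate for 24.56 is $1.58/unit.
Origin Farovia is the FTA partner but 24.56 is not on the preference list; base rate stands.
Duty = 2,248 × $1.58 = $3,551.84.
Line 2 (06.75, Junius, 2,472 liters, $209,353.68):
Base rate for 06.75 is $2.62/liter.
Additional duty on 06.75 from Junius: +17.7% ad valorem. Applied ad valorem rate = 17.7%.
Duty = $209,353.68 × 17.7% + 2,472 × $2.62 = $43,532.24.
Line 3 (02.64, Junius, 1,226 units, $157,271.28):
Base rate for 02.64 is 27%.
02.64 has an FTA preferential rate, but origin Junius is not Farovia; base rate stands.
Duty = $157,271.28 × 27% = $42,463.25.
Total = $3,551.84 + $43,532.24 + $42,463.25 = $89,547.33.

$89,547.33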